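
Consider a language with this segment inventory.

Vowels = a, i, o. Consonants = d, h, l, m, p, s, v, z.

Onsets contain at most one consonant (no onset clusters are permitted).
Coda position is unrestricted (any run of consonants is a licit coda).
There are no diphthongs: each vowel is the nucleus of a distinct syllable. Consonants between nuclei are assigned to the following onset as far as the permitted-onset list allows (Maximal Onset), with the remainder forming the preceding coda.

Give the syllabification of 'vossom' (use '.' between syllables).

Vowels present: o, o; each is a nucleus, giving 2 syllables.
V1 /o/ – V2 /o/: /ss/ splits as /s/ + /s/ (/s/ is the longest suffix that is a licit onset).

vos.som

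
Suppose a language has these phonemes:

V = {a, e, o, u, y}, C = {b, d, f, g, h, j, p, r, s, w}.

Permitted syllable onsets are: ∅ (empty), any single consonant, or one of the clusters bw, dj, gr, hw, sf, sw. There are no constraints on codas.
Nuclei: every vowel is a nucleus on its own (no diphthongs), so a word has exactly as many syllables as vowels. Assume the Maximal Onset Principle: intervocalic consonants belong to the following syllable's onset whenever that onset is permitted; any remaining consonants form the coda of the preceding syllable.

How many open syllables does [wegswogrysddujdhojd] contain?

1

The vowels are e, o, y, u, o — 5 nuclei, so 5 syllables.
/e…o/ gap (V1→V2): /gsw/ splits as /g/ + /sw/ (/sw/ is the longest suffix that is a licit onset).
/o…y/ gap (V2→V3): cluster /gr/ — /gr/ is itself a permitted onset, so the whole cluster goes right; preceding coda = ∅.
/y…u/ gap (V3→V4): /sdd/ splits as /sd/ + /d/ (/d/ is the longest suffix that is a licit onset).
/u…o/ gap (V4→V5): /jdh/; trying suffixes from longest down, /h/ is the first permitted one, so coda /jd/ | onset /h/.
So the parse is weg.swo.grysd.dujd.hojd.
Classifying each syllable: /weg/ (closed), /swo/ (open), /grysd/ (closed), /dujd/ (closed), /hojd/ (closed).
Open syllables: 1.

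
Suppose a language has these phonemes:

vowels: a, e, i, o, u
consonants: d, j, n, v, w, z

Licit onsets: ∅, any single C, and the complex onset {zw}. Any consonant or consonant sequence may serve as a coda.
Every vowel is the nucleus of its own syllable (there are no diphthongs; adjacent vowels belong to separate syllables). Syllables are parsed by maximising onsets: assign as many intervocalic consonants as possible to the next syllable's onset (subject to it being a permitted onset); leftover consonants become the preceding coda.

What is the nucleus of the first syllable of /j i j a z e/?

Vowels present: i, a, e; each is a nucleus, giving 3 syllables.
The first nucleus (vowel 1 from the left) is /i/.

i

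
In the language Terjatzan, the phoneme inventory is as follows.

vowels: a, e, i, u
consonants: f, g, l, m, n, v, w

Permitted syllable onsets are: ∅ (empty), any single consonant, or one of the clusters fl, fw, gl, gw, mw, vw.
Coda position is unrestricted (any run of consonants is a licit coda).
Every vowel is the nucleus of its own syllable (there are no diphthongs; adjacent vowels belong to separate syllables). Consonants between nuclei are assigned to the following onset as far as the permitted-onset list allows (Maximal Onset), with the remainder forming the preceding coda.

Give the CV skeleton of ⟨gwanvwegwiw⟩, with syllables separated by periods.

CCVC.CCV.CCVC

Vowels present: a, e, i; each is a nucleus, giving 3 syllables.
/a…e/ gap (V1→V2): /nvw/ splits as /n/ + /vw/ (/vw/ is the longest suffix that is a licit onset).
/e…i/ gap (V2→V3): /gw/ — entire cluster is a permitted onset → onset /gw/, coda ∅.
So the parse is gwan.vwe.gwiw.
Mapping each syllable to C/V: /gwan/ → CCVC, /vwe/ → CCV, /gwiw/ → CCVC.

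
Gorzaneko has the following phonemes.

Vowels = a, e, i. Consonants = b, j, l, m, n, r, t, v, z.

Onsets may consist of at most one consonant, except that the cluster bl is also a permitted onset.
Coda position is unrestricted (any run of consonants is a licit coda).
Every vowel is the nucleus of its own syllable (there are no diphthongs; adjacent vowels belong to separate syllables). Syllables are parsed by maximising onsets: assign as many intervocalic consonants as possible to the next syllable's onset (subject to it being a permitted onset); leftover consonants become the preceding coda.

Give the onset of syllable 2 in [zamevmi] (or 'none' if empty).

m

The vowels are a, e, i — 3 nuclei, so 3 syllables.
Between /a/ (V1) and /e/ (V2): /m/ is a single consonant, so it becomes the next onset.
Between /e/ (V2) and /i/ (V3): cluster /vm/ — the longest permitted-onset suffix is /m/; onset = /m/, preceding coda = /v/.
So the parse is za.mev.mi.
Syllable 2 is /mev/: onset /m/, nucleus /e/, coda /v/.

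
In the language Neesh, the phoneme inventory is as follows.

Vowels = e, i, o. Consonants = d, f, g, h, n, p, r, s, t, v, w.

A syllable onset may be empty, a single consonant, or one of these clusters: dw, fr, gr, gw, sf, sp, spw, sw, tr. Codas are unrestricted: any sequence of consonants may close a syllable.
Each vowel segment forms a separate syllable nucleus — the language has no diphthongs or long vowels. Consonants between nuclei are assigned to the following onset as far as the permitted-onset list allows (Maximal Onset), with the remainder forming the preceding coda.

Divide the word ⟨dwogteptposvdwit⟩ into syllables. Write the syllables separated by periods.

Nuclei (vowels): o, e, o, i → 4 syllables.
V1 /o/ – V2 /e/: cluster /gt/ — the longest permitted-onset suffix is /t/; onset = /t/, preceding coda = /g/.
V2 /e/ – V3 /o/: /ptp/; trying suffixes from longest down, /p/ is the first permitted one, so coda /pt/ | onset /p/.
V3 /o/ – V4 /i/: cluster /svdw/ — the longest permitted-onset suffix is /dw/; onset = /dw/, preceding coda = /sv/.

dwog.tept.posv.dwit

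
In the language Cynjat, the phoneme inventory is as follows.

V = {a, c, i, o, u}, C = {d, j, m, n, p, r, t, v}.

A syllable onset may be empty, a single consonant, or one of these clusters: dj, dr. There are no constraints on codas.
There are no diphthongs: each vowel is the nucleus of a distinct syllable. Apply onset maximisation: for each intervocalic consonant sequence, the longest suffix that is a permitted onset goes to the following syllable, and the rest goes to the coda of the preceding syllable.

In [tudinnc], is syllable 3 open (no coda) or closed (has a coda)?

Nuclei (vowels): u, i, c → 3 syllables.
Between /u/ (V1) and /i/ (V2): just /d/ — single C goes to the following onset.
Between /i/ (V2) and /c/ (V3): /nn/ — longest licit onset from the right is /n/, leaving /n/ as coda.
So the parse is tu.din.nc.
Syllable 3 is /nc/; it ends in its nucleus with no coda, so it is open.

open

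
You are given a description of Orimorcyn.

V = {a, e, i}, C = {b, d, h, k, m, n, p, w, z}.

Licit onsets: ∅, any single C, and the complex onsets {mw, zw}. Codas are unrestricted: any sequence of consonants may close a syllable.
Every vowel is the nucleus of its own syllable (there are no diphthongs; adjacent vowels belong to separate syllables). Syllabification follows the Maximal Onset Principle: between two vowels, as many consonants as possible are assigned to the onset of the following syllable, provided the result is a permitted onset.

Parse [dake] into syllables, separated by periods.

Nuclei (vowels): a, e → 2 syllables.
V1 /a/ – V2 /e/: just /k/ — single C goes to the following onset.

da.ke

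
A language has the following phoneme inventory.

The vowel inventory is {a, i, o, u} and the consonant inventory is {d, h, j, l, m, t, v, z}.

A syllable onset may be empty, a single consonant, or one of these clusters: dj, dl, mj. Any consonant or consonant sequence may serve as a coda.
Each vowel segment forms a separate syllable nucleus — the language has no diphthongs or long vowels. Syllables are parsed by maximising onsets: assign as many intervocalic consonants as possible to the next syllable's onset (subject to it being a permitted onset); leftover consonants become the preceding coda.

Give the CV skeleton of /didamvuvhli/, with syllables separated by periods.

CV.CVC.CVCC.CV

Nuclei (vowels): i, a, u, i → 4 syllables.
/i…a/ gap (V1→V2): /d/ → onset of the next syllable (single consonants are always licit onsets).
/a…u/ gap (V2→V3): /mv/; trying suffixes from longest down, /v/ is the first permitted one, so coda /m/ | onset /v/.
/u…i/ gap (V3→V4): /vhl/ — longest licit onset from the right is /l/, leaving /vh/ as coda.
Putting it together: di.dam.vuvh.li.
Mapping each syllable to C/V: /di/ → CV, /dam/ → CVC, /vuvh/ → CVCC, /li/ → CV.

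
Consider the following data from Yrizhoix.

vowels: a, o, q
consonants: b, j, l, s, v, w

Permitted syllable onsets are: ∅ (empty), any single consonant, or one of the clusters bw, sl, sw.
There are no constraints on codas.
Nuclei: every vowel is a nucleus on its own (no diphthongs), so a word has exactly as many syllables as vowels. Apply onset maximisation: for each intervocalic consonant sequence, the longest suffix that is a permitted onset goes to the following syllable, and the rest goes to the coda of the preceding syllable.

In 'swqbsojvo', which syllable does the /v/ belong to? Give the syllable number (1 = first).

Vowels present: q, o, o; each is a nucleus, giving 3 syllables.
Between /q/ (V1) and /o/ (V2): /bs/ splits as /b/ + /s/ (/s/ is the longest suffix that is a licit onset).
Between /o/ (V2) and /o/ (V3): /jv/ splits as /j/ + /v/ (/v/ is the longest suffix that is a licit onset).
Result: swqb.soj.vo.
The /v/ is in the onset of syllable 3 (/vo/).

3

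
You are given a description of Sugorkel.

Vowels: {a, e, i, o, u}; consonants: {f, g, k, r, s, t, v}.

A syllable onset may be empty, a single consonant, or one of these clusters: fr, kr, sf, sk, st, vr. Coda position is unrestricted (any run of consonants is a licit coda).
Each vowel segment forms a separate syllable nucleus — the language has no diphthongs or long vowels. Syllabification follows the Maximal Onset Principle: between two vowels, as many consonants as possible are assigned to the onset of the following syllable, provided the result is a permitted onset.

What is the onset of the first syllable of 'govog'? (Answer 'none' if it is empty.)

Nuclei (vowels): o, o → 2 syllables.
/o…o/ gap (V1→V2): /v/ is a single consonant, so it becomes the next onset.
Putting it together: go.vog.
Syllable 1 is /go/: onset /g/, nucleus /o/, coda ∅.

g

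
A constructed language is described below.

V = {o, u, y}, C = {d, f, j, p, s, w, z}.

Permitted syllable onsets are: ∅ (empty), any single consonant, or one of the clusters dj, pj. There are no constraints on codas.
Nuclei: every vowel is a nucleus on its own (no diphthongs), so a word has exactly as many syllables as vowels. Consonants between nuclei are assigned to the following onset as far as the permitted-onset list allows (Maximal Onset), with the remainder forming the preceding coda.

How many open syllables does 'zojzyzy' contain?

Nuclei (vowels): o, y, y → 3 syllables.
Between /o/ (V1) and /y/ (V2): cluster /jz/ — the longest permitted-onset suffix is /z/; onset = /z/, preceding coda = /j/.
Between /y/ (V2) and /y/ (V3): /z/ → onset of the next syllable (single consonants are always licit onsets).
Syllabification: zoj.zy.zy.
Classifying each syllable: /zoj/ (closed), /zy/ (open), /zy/ (open).
Open syllables: 2.

2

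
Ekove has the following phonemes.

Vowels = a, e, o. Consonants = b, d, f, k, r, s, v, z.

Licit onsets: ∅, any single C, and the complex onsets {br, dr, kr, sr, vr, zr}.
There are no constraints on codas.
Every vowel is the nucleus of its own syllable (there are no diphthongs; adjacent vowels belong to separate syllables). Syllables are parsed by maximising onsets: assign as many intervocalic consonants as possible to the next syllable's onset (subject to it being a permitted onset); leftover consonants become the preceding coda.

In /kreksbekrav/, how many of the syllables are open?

The vowels are e, e, a — 3 nuclei, so 3 syllables.
σ1/σ2 boundary: /ksb/; trying suffixes from longest down, /b/ is the first permitted one, so coda /ks/ | onset /b/.
σ2/σ3 boundary: /kr/ is a licit onset in full, so it all attaches to the next syllable.
Result: kreks.be.krav.
Classifying each syllable: /kreks/ (closed), /be/ (open), /krav/ (closed).
Open syllables: 1.

1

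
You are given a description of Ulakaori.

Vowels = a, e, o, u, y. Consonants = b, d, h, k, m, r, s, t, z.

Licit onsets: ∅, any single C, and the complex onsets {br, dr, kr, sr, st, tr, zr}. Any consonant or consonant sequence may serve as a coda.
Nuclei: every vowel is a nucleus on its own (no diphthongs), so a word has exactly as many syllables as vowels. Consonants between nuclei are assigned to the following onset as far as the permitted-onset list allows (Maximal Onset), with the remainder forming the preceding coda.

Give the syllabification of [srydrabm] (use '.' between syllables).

Vowels present: y, a; each is a nucleus, giving 2 syllables.
σ1/σ2 boundary: /dr/ — entire cluster is a permitted onset → onset /dr/, coda ∅.

sry.drabm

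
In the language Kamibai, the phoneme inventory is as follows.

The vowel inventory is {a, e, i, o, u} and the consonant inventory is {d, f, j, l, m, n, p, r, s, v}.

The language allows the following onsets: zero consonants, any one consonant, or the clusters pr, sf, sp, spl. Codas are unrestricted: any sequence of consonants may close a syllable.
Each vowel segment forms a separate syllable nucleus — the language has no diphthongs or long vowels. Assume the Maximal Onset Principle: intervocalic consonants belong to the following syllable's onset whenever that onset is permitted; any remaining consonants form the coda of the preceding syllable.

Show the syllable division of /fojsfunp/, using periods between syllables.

foj.sfunp

The vowels are o, u — 2 nuclei, so 2 syllables.
/o…u/ gap (V1→V2): /jsf/; trying suffixes from longest down, /sf/ is the first permitted one, so coda /j/ | onset /sf/.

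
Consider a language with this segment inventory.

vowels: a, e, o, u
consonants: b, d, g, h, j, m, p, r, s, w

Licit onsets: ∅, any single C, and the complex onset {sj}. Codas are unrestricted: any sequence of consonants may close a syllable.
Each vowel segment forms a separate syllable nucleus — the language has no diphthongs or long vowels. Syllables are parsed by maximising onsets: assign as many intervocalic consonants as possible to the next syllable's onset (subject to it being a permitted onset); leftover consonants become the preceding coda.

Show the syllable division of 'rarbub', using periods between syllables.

rar.bub

Vowels present: a, u; each is a nucleus, giving 2 syllables.
σ1/σ2 boundary: cluster /rb/ — the longest permitted-onset suffix is /b/; onset = /b/, preceding coda = /r/.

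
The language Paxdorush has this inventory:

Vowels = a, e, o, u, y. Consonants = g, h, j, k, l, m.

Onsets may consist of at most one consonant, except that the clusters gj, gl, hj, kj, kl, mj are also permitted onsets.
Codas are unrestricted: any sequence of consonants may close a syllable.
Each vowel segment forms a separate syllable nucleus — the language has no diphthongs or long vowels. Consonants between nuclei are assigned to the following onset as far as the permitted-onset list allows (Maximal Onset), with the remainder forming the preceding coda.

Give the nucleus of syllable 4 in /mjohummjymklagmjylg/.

Vowels present: o, u, y, a, y; each is a nucleus, giving 5 syllables.
The fourth nucleus (vowel 4 from the left) is /a/.

a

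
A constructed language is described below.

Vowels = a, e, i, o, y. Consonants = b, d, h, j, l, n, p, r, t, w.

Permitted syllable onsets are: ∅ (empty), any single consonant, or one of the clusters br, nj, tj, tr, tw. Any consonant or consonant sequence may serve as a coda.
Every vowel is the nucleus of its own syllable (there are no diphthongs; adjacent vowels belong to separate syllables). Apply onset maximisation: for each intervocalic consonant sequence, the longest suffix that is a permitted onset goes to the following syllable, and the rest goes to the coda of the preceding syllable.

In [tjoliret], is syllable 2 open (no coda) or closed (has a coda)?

Nuclei (vowels): o, i, e → 3 syllables.
V1 /o/ – V2 /i/: just /l/ — single C goes to the following onset.
V2 /i/ – V3 /e/: just /r/ — single C goes to the following onset.
Putting it together: tjo.li.ret.
Syllable 2 is /li/; it ends in its nucleus with no coda, so it is open.

open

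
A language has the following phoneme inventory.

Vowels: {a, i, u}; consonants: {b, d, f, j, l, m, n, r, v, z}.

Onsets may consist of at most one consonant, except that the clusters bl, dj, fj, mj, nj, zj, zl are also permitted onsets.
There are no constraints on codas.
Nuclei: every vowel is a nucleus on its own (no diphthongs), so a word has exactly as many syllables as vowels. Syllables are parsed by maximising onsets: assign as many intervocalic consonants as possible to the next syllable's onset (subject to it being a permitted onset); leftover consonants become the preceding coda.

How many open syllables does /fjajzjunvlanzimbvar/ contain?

0

Vowels present: a, u, a, i, a; each is a nucleus, giving 5 syllables.
σ1/σ2 boundary: cluster /jzj/ — the longest permitted-onset suffix is /zj/; onset = /zj/, preceding coda = /j/.
σ2/σ3 boundary: /nvl/ splits as /nv/ + /l/ (/l/ is the longest suffix that is a licit onset).
σ3/σ4 boundary: cluster /nz/ — the longest permitted-onset suffix is /z/; onset = /z/, preceding coda = /n/.
σ4/σ5 boundary: /mbv/ splits as /mb/ + /v/ (/v/ is the longest suffix that is a licit onset).
Syllabification: fjaj.zjunv.lan.zimb.var.
Classifying each syllable: /fjaj/ (closed), /zjunv/ (closed), /lan/ (closed), /zimb/ (closed), /var/ (closed).
Open syllables: 0.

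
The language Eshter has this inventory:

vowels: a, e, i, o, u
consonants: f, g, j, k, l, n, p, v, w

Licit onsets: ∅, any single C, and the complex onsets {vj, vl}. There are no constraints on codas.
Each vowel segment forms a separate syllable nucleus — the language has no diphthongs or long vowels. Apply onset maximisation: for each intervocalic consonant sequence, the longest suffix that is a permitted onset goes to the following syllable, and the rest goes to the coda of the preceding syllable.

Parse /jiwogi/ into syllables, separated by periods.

ji.wo.gi

Nuclei (vowels): i, o, i → 3 syllables.
σ1/σ2 boundary: /w/ is a single consonant, so it becomes the next onset.
σ2/σ3 boundary: just /g/ — single C goes to the following onset.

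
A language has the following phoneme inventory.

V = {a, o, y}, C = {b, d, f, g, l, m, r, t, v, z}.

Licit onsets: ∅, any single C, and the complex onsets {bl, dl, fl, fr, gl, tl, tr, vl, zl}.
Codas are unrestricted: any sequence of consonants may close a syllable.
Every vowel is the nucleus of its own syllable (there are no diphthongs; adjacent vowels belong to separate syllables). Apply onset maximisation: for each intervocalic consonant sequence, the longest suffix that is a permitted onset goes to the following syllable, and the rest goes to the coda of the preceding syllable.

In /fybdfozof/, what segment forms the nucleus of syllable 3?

Vowels present: y, o, o; each is a nucleus, giving 3 syllables.
The third nucleus (vowel 3 from the left) is /o/.

o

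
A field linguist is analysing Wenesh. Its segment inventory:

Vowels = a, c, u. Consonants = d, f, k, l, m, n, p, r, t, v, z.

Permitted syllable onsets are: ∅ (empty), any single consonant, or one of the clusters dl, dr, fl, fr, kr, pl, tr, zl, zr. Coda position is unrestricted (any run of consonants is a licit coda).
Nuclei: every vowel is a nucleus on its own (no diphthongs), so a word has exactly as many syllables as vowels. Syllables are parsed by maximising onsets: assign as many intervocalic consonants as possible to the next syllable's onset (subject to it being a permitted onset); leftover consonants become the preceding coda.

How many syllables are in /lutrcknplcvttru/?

Vowels present: u, c, c, u; each is a nucleus, giving 4 syllables.

4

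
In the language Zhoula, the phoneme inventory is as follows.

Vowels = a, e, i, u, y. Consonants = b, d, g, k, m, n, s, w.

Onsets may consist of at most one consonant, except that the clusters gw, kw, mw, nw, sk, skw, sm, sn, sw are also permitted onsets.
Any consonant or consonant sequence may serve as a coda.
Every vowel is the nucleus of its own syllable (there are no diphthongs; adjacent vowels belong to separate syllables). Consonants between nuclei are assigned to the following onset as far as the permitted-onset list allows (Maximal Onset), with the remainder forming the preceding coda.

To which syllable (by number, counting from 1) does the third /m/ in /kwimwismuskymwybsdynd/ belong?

The vowels are i, i, u, y, y, y — 6 nuclei, so 6 syllables.
Between /i/ (V1) and /i/ (V2): /mw/ is a licit onset in full, so it all attaches to the next syllable.
Between /i/ (V2) and /u/ (V3): /sm/ — entire cluster is a permitted onset → onset /sm/, coda ∅.
Between /u/ (V3) and /y/ (V4): /sk/ — entire cluster is a permitted onset → onset /sk/, coda ∅.
Between /y/ (V4) and /y/ (V5): cluster /mw/ — /mw/ is itself a permitted onset, so the whole cluster goes right; preceding coda = ∅.
Between /y/ (V5) and /y/ (V6): cluster /bsd/ — the longest permitted-onset suffix is /d/; onset = /d/, preceding coda = /bs/.
Putting it together: kwi.mwi.smu.sky.mwybs.dynd.
The third /m/ is in the onset of syllable 5 (/mwybs/).

5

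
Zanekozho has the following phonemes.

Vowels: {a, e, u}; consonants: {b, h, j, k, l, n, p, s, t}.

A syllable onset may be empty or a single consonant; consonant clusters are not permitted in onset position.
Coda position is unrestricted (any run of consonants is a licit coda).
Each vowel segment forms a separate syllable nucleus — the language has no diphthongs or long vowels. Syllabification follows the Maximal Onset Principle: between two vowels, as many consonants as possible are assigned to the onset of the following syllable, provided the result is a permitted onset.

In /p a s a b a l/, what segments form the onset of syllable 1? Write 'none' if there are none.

p

Nuclei (vowels): a, a, a → 3 syllables.
/a…a/ gap (V1→V2): /s/ → onset of the next syllable (single consonants are always licit onsets).
/a…a/ gap (V2→V3): just /b/ — single C goes to the following onset.
Syllabification: pa.sa.bal.
Syllable 1 is /pa/: onset /p/, nucleus /a/, coda ∅.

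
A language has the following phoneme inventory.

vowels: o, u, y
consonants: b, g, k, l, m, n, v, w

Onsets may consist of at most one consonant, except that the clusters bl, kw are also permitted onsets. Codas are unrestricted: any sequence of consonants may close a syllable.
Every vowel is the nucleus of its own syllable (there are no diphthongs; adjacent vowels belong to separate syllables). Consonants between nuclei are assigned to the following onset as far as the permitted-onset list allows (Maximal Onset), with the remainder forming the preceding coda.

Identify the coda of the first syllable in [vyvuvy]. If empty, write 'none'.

The vowels are y, u, y — 3 nuclei, so 3 syllables.
Between /y/ (V1) and /u/ (V2): just /v/ — single C goes to the following onset.
Between /u/ (V2) and /y/ (V3): /v/ → onset of the next syllable (single consonants are always licit onsets).
Syllabification: vy.vu.vy.
Syllable 1 is /vy/: onset /v/, nucleus /y/, coda ∅.

none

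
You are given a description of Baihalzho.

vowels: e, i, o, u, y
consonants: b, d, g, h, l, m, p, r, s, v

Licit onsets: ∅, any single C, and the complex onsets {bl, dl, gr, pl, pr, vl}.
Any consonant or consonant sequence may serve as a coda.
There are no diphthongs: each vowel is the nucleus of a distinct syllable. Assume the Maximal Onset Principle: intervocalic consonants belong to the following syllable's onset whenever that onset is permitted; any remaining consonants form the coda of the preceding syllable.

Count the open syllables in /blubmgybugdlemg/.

The vowels are u, y, u, e — 4 nuclei, so 4 syllables.
Between /u/ (V1) and /y/ (V2): /bmg/ — longest licit onset from the right is /g/, leaving /bm/ as coda.
Between /y/ (V2) and /u/ (V3): /b/ → onset of the next syllable (single consonants are always licit onsets).
Between /u/ (V3) and /e/ (V4): cluster /gdl/ — the longest permitted-onset suffix is /dl/; onset = /dl/, preceding coda = /g/.
Result: blubm.gy.bug.dlemg.
Classifying each syllable: /blubm/ (closed), /gy/ (open), /bug/ (closed), /dlemg/ (closed).
Open syllables: 1.

1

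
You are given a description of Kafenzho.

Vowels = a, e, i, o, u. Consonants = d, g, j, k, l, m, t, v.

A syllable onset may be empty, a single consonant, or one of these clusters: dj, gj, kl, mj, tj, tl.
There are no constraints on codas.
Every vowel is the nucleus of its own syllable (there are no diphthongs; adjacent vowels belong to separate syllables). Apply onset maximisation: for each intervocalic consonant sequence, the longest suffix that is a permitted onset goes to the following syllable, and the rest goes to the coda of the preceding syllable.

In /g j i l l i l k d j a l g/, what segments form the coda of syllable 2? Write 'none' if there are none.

Nuclei (vowels): i, i, a → 3 syllables.
Between /i/ (V1) and /i/ (V2): /ll/ — longest licit onset from the right is /l/, leaving /l/ as coda.
Between /i/ (V2) and /a/ (V3): /lkdj/ splits as /lk/ + /dj/ (/dj/ is the longest suffix that is a licit onset).
Syllabification: gjil.lilk.djalg.
Syllable 2 is /lilk/: onset /l/, nucleus /i/, coda /lk/.

lk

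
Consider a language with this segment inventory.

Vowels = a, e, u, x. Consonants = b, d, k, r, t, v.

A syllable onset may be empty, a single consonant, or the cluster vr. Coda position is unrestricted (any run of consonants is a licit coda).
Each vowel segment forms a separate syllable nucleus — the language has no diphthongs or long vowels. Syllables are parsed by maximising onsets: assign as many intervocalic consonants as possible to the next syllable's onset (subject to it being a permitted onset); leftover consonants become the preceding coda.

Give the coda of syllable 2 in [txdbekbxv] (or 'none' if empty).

Vowels present: x, e, x; each is a nucleus, giving 3 syllables.
V1 /x/ – V2 /e/: /db/; trying suffixes from longest down, /b/ is the first permitted one, so coda /d/ | onset /b/.
V2 /e/ – V3 /x/: /kb/ — longest licit onset from the right is /b/, leaving /k/ as coda.
Syllabification: txd.bek.bxv.
Syllable 2 is /bek/: onset /b/, nucleus /e/, coda /k/.

k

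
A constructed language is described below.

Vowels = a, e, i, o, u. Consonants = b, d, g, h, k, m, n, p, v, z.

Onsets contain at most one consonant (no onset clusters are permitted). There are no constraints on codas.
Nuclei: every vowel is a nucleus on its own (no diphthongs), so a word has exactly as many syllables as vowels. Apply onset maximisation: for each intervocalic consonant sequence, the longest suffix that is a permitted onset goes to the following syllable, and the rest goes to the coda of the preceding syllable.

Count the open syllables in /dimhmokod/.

1

The vowels are i, o, o — 3 nuclei, so 3 syllables.
/i…o/ gap (V1→V2): /mhm/; trying suffixes from longest down, /m/ is the first permitted one, so coda /mh/ | onset /m/.
/o…o/ gap (V2→V3): /k/ is a single consonant, so it becomes the next onset.
Putting it together: dimh.mo.kod.
Classifying each syllable: /dimh/ (closed), /mo/ (open), /kod/ (closed).
Open syllables: 1.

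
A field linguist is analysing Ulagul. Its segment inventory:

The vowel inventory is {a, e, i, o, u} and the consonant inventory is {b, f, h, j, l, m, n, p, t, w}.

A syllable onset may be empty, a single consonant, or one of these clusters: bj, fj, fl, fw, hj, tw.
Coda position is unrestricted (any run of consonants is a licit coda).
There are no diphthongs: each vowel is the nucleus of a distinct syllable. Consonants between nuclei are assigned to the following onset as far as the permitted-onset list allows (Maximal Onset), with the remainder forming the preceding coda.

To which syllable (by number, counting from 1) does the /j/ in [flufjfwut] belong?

1

Vowels present: u, u; each is a nucleus, giving 2 syllables.
Between /u/ (V1) and /u/ (V2): /fjfw/ splits as /fj/ + /fw/ (/fw/ is the longest suffix that is a licit onset).
Result: flufj.fwut.
The /j/ is in the coda of syllable 1 (/flufj/).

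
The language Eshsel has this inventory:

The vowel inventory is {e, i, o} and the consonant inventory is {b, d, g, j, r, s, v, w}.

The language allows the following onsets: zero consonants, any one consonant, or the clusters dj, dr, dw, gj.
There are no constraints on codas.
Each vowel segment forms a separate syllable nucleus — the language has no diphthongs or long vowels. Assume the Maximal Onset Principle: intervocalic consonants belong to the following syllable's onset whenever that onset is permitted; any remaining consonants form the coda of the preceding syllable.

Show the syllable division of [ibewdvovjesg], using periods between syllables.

Vowels present: i, e, o, e; each is a nucleus, giving 4 syllables.
V1 /i/ – V2 /e/: just /b/ — single C goes to the following onset.
V2 /e/ – V3 /o/: cluster /wdv/ — the longest permitted-onset suffix is /v/; onset = /v/, preceding coda = /wd/.
V3 /o/ – V4 /e/: /vj/; trying suffixes from longest down, /j/ is the first permitted one, so coda /v/ | onset /j/.

i.bewd.vov.jesg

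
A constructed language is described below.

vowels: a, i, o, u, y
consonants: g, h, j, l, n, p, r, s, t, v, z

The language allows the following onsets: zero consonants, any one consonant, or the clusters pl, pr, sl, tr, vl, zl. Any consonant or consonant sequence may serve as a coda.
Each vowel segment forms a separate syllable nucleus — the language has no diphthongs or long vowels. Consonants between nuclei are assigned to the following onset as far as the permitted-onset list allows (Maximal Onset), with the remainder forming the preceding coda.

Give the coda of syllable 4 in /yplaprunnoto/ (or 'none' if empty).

none

The vowels are y, a, u, o, o — 5 nuclei, so 5 syllables.
σ1/σ2 boundary: /pl/ is a licit onset in full, so it all attaches to the next syllable.
σ2/σ3 boundary: /pr/ is a licit onset in full, so it all attaches to the next syllable.
σ3/σ4 boundary: /nn/ splits as /n/ + /n/ (/n/ is the longest suffix that is a licit onset).
σ4/σ5 boundary: /t/ → onset of the next syllable (single consonants are always licit onsets).
Result: y.pla.prun.no.to.
Syllable 4 is /no/: onset /n/, nucleus /o/, coda ∅.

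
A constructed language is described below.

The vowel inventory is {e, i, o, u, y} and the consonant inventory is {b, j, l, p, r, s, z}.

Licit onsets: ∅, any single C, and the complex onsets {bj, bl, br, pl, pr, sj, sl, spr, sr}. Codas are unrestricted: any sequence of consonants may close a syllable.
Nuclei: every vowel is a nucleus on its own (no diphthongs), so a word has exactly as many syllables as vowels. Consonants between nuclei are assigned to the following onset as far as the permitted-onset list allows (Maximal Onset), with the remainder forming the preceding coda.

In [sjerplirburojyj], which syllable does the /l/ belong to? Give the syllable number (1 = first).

Nuclei (vowels): e, i, u, o, y → 5 syllables.
Between /e/ (V1) and /i/ (V2): /rpl/; trying suffixes from longest down, /pl/ is the first permitted one, so coda /r/ | onset /pl/.
Between /i/ (V2) and /u/ (V3): cluster /rb/ — the longest permitted-onset suffix is /b/; onset = /b/, preceding coda = /r/.
Between /u/ (V3) and /o/ (V4): just /r/ — single C goes to the following onset.
Between /o/ (V4) and /y/ (V5): just /j/ — single C goes to the following onset.
Result: sjer.plir.bu.ro.jyj.
The /l/ is in the onset of syllable 2 (/plir/).

2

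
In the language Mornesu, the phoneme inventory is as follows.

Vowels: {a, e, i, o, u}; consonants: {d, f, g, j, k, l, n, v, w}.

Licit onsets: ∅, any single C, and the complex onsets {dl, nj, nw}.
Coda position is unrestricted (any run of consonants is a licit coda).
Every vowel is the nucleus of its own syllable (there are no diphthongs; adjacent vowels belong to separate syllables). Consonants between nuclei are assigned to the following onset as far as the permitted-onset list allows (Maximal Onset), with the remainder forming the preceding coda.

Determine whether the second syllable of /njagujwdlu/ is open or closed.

Nuclei (vowels): a, u, u → 3 syllables.
V1 /a/ – V2 /u/: /g/ → onset of the next syllable (single consonants are always licit onsets).
V2 /u/ – V3 /u/: /jwdl/ — longest licit onset from the right is /dl/, leaving /jw/ as coda.
Result: nja.gujw.dlu.
Syllable 2 is /gujw/ with coda /jw/, so it is closed.

closed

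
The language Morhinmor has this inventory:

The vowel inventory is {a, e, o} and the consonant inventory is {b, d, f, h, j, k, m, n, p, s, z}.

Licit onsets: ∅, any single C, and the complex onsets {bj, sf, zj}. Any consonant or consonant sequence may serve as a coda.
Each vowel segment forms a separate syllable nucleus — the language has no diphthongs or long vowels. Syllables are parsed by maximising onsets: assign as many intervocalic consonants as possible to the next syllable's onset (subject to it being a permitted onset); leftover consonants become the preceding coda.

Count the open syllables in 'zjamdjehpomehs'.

The vowels are a, e, o, e — 4 nuclei, so 4 syllables.
σ1/σ2 boundary: /mdj/; trying suffixes from longest down, /j/ is the first permitted one, so coda /md/ | onset /j/.
σ2/σ3 boundary: /hp/; trying suffixes from longest down, /p/ is the first permitted one, so coda /h/ | onset /p/.
σ3/σ4 boundary: /m/ is a single consonant, so it becomes the next onset.
Syllabification: zjamd.jeh.po.mehs.
Classifying each syllable: /zjamd/ (closed), /jeh/ (closed), /po/ (open), /mehs/ (closed).
Open syllables: 1.

1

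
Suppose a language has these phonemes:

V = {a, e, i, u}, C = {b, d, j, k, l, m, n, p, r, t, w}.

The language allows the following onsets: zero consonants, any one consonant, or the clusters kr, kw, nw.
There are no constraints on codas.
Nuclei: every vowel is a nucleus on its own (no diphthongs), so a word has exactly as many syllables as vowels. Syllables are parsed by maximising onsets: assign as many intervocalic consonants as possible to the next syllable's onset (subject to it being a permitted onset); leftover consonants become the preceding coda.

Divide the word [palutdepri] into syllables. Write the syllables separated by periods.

Vowels present: a, u, e, i; each is a nucleus, giving 4 syllables.
Between /a/ (V1) and /u/ (V2): /l/ → onset of the next syllable (single consonants are always licit onsets).
Between /u/ (V2) and /e/ (V3): cluster /td/ — the longest permitted-onset suffix is /d/; onset = /d/, preceding coda = /t/.
Between /e/ (V3) and /i/ (V4): /pr/; trying suffixes from longest down, /r/ is the first permitted one, so coda /p/ | onset /r/.

pa.lut.dep.ri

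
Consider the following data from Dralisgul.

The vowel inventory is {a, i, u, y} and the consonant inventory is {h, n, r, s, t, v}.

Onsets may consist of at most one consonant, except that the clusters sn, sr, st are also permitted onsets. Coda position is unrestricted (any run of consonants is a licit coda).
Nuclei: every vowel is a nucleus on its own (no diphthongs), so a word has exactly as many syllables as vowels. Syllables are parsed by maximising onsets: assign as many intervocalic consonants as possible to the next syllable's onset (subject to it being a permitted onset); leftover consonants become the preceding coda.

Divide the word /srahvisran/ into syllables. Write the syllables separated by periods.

Nuclei (vowels): a, i, a → 3 syllables.
/a…i/ gap (V1→V2): /hv/ splits as /h/ + /v/ (/v/ is the longest suffix that is a licit onset).
/i…a/ gap (V2→V3): /sr/ — entire cluster is a permitted onset → onset /sr/, coda ∅.

srah.vi.sran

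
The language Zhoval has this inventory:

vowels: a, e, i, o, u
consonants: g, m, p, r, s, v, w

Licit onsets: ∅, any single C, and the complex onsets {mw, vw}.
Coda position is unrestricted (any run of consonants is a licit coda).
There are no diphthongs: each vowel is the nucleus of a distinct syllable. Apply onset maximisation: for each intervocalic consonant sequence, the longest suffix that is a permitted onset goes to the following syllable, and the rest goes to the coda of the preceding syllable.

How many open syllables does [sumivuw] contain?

2

Vowels present: u, i, u; each is a nucleus, giving 3 syllables.
/u…i/ gap (V1→V2): /m/ → onset of the next syllable (single consonants are always licit onsets).
/i…u/ gap (V2→V3): /v/ → onset of the next syllable (single consonants are always licit onsets).
Putting it together: su.mi.vuw.
Classifying each syllable: /su/ (open), /mi/ (open), /vuw/ (closed).
Open syllables: 2.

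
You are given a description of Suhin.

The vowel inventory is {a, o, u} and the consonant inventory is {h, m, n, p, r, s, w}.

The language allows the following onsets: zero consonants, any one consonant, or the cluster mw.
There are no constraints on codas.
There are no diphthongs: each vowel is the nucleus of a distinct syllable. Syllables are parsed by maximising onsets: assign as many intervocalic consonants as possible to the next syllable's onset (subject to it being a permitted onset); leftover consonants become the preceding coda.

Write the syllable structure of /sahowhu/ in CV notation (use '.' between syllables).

Vowels present: a, o, u; each is a nucleus, giving 3 syllables.
V1 /a/ – V2 /o/: just /h/ — single C goes to the following onset.
V2 /o/ – V3 /u/: cluster /wh/ — the longest permitted-onset suffix is /h/; onset = /h/, preceding coda = /w/.
Putting it together: sa.how.hu.
Mapping each syllable to C/V: /sa/ → CV, /how/ → CVC, /hu/ → CV.

CV.CVC.CV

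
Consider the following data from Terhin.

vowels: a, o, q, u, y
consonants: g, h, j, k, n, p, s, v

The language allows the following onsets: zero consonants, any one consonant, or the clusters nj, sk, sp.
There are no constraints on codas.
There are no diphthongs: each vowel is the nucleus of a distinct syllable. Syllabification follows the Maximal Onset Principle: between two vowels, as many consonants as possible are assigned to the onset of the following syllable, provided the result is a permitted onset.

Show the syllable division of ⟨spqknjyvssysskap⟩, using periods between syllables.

spqk.njyvs.sys.skap

Vowels present: q, y, y, a; each is a nucleus, giving 4 syllables.
σ1/σ2 boundary: /knj/; trying suffixes from longest down, /nj/ is the first permitted one, so coda /k/ | onset /nj/.
σ2/σ3 boundary: /vss/ — longest licit onset from the right is /s/, leaving /vs/ as coda.
σ3/σ4 boundary: /ssk/; trying suffixes from longest down, /sk/ is the first permitted one, so coda /s/ | onset /sk/.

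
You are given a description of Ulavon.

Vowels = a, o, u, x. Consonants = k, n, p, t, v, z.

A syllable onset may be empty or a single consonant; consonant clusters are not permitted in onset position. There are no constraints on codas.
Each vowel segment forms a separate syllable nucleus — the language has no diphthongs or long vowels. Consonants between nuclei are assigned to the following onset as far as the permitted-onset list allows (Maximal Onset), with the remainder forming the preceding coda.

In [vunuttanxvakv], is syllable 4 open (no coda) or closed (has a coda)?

The vowels are u, u, a, x, a — 5 nuclei, so 5 syllables.
V1 /u/ – V2 /u/: /n/ is a single consonant, so it becomes the next onset.
V2 /u/ – V3 /a/: cluster /tt/ — the longest permitted-onset suffix is /t/; onset = /t/, preceding coda = /t/.
V3 /a/ – V4 /x/: /n/ is a single consonant, so it becomes the next onset.
V4 /x/ – V5 /a/: just /v/ — single C goes to the following onset.
Putting it together: vu.nut.ta.nx.vakv.
Syllable 4 is /nx/; it ends in its nucleus with no coda, so it is open.

open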